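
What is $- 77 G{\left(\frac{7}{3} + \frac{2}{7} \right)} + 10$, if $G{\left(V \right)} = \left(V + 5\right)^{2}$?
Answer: $- \frac{280970}{63} \approx -4459.8$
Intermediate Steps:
$G{\left(V \right)} = \left(5 + V\right)^{2}$
$- 77 G{\left(\frac{7}{3} + \frac{2}{7} \right)} + 10 = - 77 \left(5 + \left(\frac{7}{3} + \frac{2}{7}\right)\right)^{2} + 10 = - 77 \left(5 + \frac{55}{21}\right)^{2} + 10 = - 77 \left(\frac{160}{21}\right)^{2} + 10 = \left(-77\right) \frac{25600}{441} + 10 = - \frac{281600}{63} + 10 = - \frac{280970}{63}$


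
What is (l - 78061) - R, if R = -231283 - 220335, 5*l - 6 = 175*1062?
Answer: 2053641/5 ≈ 4.1073e+5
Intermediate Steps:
l = 185856/5 (l = 6/5 + (175*1062)/5 = 6/5 + (⅕)*185850 = 6/5 + 37170 = 185856/5 ≈ 37171.)
R = -451618
(l - 78061) - R = (185856/5 - 78061) - 1*(-451618) = -204449/5 + 451618 = 2053641/5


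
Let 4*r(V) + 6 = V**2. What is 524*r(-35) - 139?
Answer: 159550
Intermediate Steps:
r(V) = -3/2 + V**2/4
524*r(-35) - 139 = 524*(-3/2 + (1/4)*(-35)**2) - 139 = 524*(-3/2 + (1/4)*1225) - 139 = 524*(-3/2 + 1225/4) - 139 = 524*(1219/4) - 139 = 159689 - 139 = 159550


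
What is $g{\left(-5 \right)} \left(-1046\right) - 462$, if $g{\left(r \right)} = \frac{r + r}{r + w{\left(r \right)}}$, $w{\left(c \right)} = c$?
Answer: $-1508$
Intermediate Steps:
$g{\left(r \right)} = 1$ ($g{\left(r \right)} = \frac{r + r}{r + r} = \frac{2 r}{2 r} = 2 r \frac{1}{2 r} = 1$)
$g{\left(-5 \right)} \left(-1046\right) - 462 = 1 \left(-1046\right) - 462 = -1046 - 462 = -1508$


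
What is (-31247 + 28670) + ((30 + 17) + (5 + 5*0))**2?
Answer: 127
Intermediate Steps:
(-31247 + 28670) + ((30 + 17) + (5 + 5*0))**2 = -2577 + (47 + (5 + 0))**2 = -2577 + (47 + 5)**2 = -2577 + 52**2 = -2577 + 2704 = 127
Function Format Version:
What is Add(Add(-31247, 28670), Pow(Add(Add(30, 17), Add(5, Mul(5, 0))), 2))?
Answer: 127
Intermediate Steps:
Add(Add(-31247, 28670), Pow(Add(Add(30, 17), Add(5, Mul(5, 0))), 2)) = Add(-2577, Pow(Add(47, Add(5, 0)), 2)) = Add(-2577, Pow(Add(47, 5), 2)) = Add(-2577, Pow(52, 2)) = Add(-2577, 2704) = 127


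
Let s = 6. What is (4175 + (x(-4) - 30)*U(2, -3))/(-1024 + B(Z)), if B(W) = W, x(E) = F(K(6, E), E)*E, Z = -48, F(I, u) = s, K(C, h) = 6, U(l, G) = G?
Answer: -4337/1072 ≈ -4.0457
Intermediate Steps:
F(I, u) = 6
x(E) = 6*E
(4175 + (x(-4) - 30)*U(2, -3))/(-1024 + B(Z)) = (4175 + (6*(-4) - 30)*(-3))/(-1024 - 48) = (4175 + (-24 - 30)*(-3))/(-1072) = (4175 - 54*(-3))*(-1/1072) = (4175 + 162)*(-1/1072) = 4337*(-1/1072) = -4337/1072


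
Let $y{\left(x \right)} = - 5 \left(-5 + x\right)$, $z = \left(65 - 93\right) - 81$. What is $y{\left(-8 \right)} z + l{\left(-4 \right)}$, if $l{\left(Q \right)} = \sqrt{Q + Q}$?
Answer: $-7085 + 2 i \sqrt{2} \approx -7085.0 + 2.8284 i$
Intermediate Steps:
$l{\left(Q \right)} = \sqrt{2} \sqrt{Q}$ ($l{\left(Q \right)} = \sqrt{2 Q} = \sqrt{2} \sqrt{Q}$)
$z = -109$ ($z = -28 - 81 = -109$)
$y{\left(x \right)} = 25 - 5 x$
$y{\left(-8 \right)} z + l{\left(-4 \right)} = \left(25 - -40\right) \left(-109\right) + \sqrt{2} \sqrt{-4} = \left(25 + 40\right) \left(-109\right) + \sqrt{2} \cdot 2 i = 65 \left(-109\right) + 2 i \sqrt{2} = -7085 + 2 i \sqrt{2}$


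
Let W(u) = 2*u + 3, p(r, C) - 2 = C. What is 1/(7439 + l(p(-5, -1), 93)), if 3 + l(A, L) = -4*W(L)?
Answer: 1/6680 ≈ 0.00014970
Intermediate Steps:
p(r, C) = 2 + C
W(u) = 3 + 2*u
l(A, L) = -15 - 8*L (l(A, L) = -3 - 4*(3 + 2*L) = -3 + (-12 - 8*L) = -15 - 8*L)
1/(7439 + l(p(-5, -1), 93)) = 1/(7439 + (-15 - 8*93)) = 1/(7439 + (-15 - 744)) = 1/(7439 - 759) = 1/6680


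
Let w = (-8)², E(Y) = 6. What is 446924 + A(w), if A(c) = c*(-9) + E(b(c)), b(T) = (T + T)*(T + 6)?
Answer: 446354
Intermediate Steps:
b(T) = 2*T*(6 + T) (b(T) = (2*T)*(6 + T) = 2*T*(6 + T))
w = 64
A(c) = 6 - 9*c (A(c) = c*(-9) + 6 = -9*c + 6 = 6 - 9*c)
446924 + A(w) = 446924 + (6 - 9*64) = 446924 + (6 - 576) = 446924 - 570 = 446354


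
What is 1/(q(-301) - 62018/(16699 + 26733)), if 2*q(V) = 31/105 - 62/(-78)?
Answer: -9880780/8723527 ≈ -1.1327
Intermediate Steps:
q(V) = 248/455 (q(V) = (31/105 - 62/(-78))/2 = (31*(1/105) - 62*(-1/78))/2 = (31/105 + 31/39)/2 = (1/2)*(496/455) = 248/455)
1/(q(-301) - 62018/(16699 + 26733)) = 1/(248/455 - 62018/(16699 + 26733)) = 1/(248/455 - 62018/43432) = 1/(248/455 - 62018*1/43432) = 1/(248/455 - 31009/21716) = 1/(-8723527/9880780) = -9880780/8723527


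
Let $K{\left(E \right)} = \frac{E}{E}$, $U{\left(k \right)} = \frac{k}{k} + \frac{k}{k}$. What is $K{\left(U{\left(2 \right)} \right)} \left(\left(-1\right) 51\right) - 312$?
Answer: $-363$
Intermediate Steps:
$U{\left(k \right)} = 2$ ($U{\left(k \right)} = 1 + 1 = 2$)
$K{\left(E \right)} = 1$
$K{\left(U{\left(2 \right)} \right)} \left(\left(-1\right) 51\right) - 312 = 1 \left(\left(-1\right) 51\right) - 312 = 1 \left(-51\right) - 312 = -51 - 312 = -363$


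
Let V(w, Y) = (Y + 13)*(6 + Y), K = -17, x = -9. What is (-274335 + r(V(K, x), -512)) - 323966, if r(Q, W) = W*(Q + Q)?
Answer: -586013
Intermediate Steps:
V(w, Y) = (6 + Y)*(13 + Y) (V(w, Y) = (13 + Y)*(6 + Y) = (6 + Y)*(13 + Y))
r(Q, W) = 2*Q*W (r(Q, W) = W*(2*Q) = 2*Q*W)
(-274335 + r(V(K, x), -512)) - 323966 = (-274335 + 2*(78 + (-9)**2 + 19*(-9))*(-512)) - 323966 = (-274335 + 2*(78 + 81 - 171)*(-512)) - 323966 = (-274335 + 2*(-12)*(-512)) - 323966 = (-274335 + 12288) - 323966 = -262047 - 323966 = -586013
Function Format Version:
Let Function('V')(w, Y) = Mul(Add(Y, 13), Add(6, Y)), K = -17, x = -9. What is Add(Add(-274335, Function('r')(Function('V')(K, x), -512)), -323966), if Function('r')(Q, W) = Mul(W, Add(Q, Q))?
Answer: -586013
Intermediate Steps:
Function('V')(w, Y) = Mul(Add(6, Y), Add(13, Y)) (Function('V')(w, Y) = Mul(Add(13, Y), Add(6, Y)) = Mul(Add(6, Y), Add(13, Y)))
Function('r')(Q, W) = Mul(2, Q, W) (Function('r')(Q, W) = Mul(W, Mul(2, Q)) = Mul(2, Q, W))
Add(Add(-274335, Function('r')(Function('V')(K, x), -512)), -323966) = Add(Add(-274335, Mul(2, Add(78, Pow(-9, 2), Mul(19, -9)), -512)), -323966) = Add(Add(-274335, Mul(2, Add(78, 81, -171), -512)), -323966) = Add(Add(-274335, Mul(2, -12, -512)), -323966) = Add(Add(-274335, 12288), -323966) = Add(-262047, -323966) = -586013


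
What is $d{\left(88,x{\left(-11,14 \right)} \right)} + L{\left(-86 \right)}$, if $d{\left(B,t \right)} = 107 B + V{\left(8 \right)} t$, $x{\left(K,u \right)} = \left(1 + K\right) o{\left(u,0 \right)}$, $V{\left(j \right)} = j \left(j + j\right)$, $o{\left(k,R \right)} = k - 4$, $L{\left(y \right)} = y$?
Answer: $-3470$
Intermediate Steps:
$o{\left(k,R \right)} = -4 + k$ ($o{\left(k,R \right)} = k - 4 = -4 + k$)
$V{\left(j \right)} = 2 j^{2}$ ($V{\left(j \right)} = j 2 j = 2 j^{2}$)
$x{\left(K,u \right)} = \left(1 + K\right) \left(-4 + u\right)$
$d{\left(B,t \right)} = 107 B + 128 t$ ($d{\left(B,t \right)} = 107 B + 2 \cdot 8^{2} t = 107 B + 2 \cdot 64 t = 107 B + 128 t$)
$d{\left(88,x{\left(-11,14 \right)} \right)} + L{\left(-86 \right)} = \left(107 \cdot 88 + 128 \left(1 - 11\right) \left(-4 + 14\right)\right) - 86 = \left(9416 + 128 \left(\left(-10\right) 10\right)\right) - 86 = \left(9416 + 128 \left(-100\right)\right) - 86 = \left(9416 - 12800\right) - 86 = -3384 - 86 = -3470$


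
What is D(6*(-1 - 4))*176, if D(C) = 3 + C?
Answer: -4752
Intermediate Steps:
D(6*(-1 - 4))*176 = (3 + 6*(-1 - 4))*176 = (3 + 6*(-5))*176 = (3 - 30)*176 = -27*176 = -4752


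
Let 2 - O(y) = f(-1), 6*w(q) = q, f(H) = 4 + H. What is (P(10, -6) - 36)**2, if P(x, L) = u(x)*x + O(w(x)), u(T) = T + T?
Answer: 26569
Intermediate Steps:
u(T) = 2*T
w(q) = q/6
O(y) = -1 (O(y) = 2 - (4 - 1) = 2 - 1*3 = 2 - 3 = -1)
P(x, L) = -1 + 2*x**2 (P(x, L) = (2*x)*x - 1 = 2*x**2 - 1 = -1 + 2*x**2)
(P(10, -6) - 36)**2 = ((-1 + 2*10**2) - 36)**2 = ((-1 + 2*100) - 36)**2 = ((-1 + 200) - 36)**2 = (199 - 36)**2 = 163**2 = 26569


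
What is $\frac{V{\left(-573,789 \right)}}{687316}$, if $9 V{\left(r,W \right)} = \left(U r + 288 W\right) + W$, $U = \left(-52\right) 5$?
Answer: $\frac{41889}{687316} \approx 0.060946$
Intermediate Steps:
$U = -260$
$V{\left(r,W \right)} = - \frac{260 r}{9} + \frac{289 W}{9}$ ($V{\left(r,W \right)} = \frac{\left(- 260 r + 288 W\right) + W}{9} = \frac{- 260 r + 289 W}{9} = - \frac{260 r}{9} + \frac{289 W}{9}$)
$\frac{V{\left(-573,789 \right)}}{687316} = \frac{\left(- \frac{260}{9}\right) \left(-573\right) + \frac{289}{9} \cdot 789}{687316} = \left(\frac{49660}{3} + \frac{76007}{3}\right) \frac{1}{687316} = 41889 \cdot \frac{1}{687316} = \frac{41889}{687316}$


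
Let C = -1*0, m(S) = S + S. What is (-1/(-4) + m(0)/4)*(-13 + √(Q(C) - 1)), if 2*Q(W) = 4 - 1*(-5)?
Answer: -13/4 + √14/8 ≈ -2.7823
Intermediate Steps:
m(S) = 2*S
C = 0
Q(W) = 9/2 (Q(W) = (4 - 1*(-5))/2 = (4 + 5)/2 = (½)*9 = 9/2)
(-1/(-4) + m(0)/4)*(-13 + √(Q(C) - 1)) = (-1/(-4) + (2*0)/4)*(-13 + √(9/2 - 1)) = (-1*(-¼) + 0*(¼))*(-13 + √(7/2)) = (¼ + 0)*(-13 + √14/2) = (-13 + √14/2)/4 = -13/4 + √14/8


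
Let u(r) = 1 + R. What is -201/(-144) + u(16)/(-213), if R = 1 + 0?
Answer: 1575/1136 ≈ 1.3864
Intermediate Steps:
R = 1
u(r) = 2 (u(r) = 1 + 1 = 2)
-201/(-144) + u(16)/(-213) = -201/(-144) + 2/(-213) = -201*(-1/144) + 2*(-1/213) = 67/48 - 2/213 = 1575/1136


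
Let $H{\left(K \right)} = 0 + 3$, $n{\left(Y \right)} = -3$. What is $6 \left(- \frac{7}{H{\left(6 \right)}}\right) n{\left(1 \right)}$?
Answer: $42$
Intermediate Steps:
$H{\left(K \right)} = 3$
$6 \left(- \frac{7}{H{\left(6 \right)}}\right) n{\left(1 \right)} = 6 \left(- \frac{7}{3}\right) \left(-3\right) = \left(-14\right) \left(-3\right) = 42$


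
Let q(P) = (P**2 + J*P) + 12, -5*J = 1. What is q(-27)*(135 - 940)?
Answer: -600852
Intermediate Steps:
J = -1/5 (J = -1/5*1 = -1/5 ≈ -0.20000)
q(P) = 12 + P**2 - P/5 (q(P) = (P**2 - P/5) + 12 = 12 + P**2 - P/5)
q(-27)*(135 - 940) = (12 + (-27)**2 - 1/5*(-27))*(135 - 940) = (12 + 729 + 27/5)*(-805) = (3732/5)*(-805) = -600852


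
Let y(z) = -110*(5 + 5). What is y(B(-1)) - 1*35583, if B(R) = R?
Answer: -36683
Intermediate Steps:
y(z) = -1100 (y(z) = -110*10 = -1100)
y(B(-1)) - 1*35583 = -1100 - 1*35583 = -1100 - 35583 = -36683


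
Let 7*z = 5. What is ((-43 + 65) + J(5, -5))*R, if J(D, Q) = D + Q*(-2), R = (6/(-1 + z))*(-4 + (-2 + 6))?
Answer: 0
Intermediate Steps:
z = 5/7 (z = (⅐)*5 = 5/7 ≈ 0.71429)
R = 0 (R = (6/(-1 + 5/7))*(-4 + (-2 + 6)) = (6/(-2/7))*(-4 + 4) = (6*(-7/2))*0 = -21*0 = 0)
J(D, Q) = D - 2*Q
((-43 + 65) + J(5, -5))*R = ((-43 + 65) + (5 - 2*(-5)))*0 = (22 + (5 + 10))*0 = (22 + 15)*0 = 37*0 = 0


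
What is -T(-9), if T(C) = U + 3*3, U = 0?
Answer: -9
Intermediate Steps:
T(C) = 9 (T(C) = 0 + 3*3 = 0 + 9 = 9)
-T(-9) = -1*9 = -9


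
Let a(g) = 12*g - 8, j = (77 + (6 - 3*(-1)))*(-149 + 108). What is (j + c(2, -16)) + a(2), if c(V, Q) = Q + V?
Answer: -3524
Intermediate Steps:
j = -3526 (j = (77 + (6 + 3))*(-41) = (77 + 9)*(-41) = 86*(-41) = -3526)
a(g) = -8 + 12*g
(j + c(2, -16)) + a(2) = (-3526 + (-16 + 2)) + (-8 + 12*2) = (-3526 - 14) + (-8 + 24) = -3540 + 16 = -3524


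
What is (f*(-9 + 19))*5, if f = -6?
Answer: -300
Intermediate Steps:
(f*(-9 + 19))*5 = -6*(-9 + 19)*5 = -6*10*5 = -60*5 = -300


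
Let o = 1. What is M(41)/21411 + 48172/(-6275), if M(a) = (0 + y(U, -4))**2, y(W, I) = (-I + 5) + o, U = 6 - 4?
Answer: -1030783192/134354025 ≈ -7.6721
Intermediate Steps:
U = 2
y(W, I) = 6 - I (y(W, I) = (-I + 5) + 1 = (5 - I) + 1 = 6 - I)
M(a) = 100 (M(a) = (0 + (6 - 1*(-4)))**2 = (0 + (6 + 4))**2 = (0 + 10)**2 = 10**2 = 100)
M(41)/21411 + 48172/(-6275) = 100/21411 + 48172/(-6275) = 100*(1/21411) + 48172*(-1/6275) = 100/21411 - 48172/6275 = -1030783192/134354025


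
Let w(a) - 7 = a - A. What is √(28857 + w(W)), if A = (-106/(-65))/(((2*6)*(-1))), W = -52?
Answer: √4382325870/390 ≈ 169.74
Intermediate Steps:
A = -53/390 (A = (-106*(-1/65))/((12*(-1))) = (106/65)/(-12) = (106/65)*(-1/12) = -53/390 ≈ -0.13590)
w(a) = 2783/390 + a (w(a) = 7 + (a - 1*(-53/390)) = 7 + (a + 53/390) = 7 + (53/390 + a) = 2783/390 + a)
√(28857 + w(W)) = √(28857 + (2783/390 - 52)) = √(28857 - 17497/390) = √(11236733/390) = √4382325870/390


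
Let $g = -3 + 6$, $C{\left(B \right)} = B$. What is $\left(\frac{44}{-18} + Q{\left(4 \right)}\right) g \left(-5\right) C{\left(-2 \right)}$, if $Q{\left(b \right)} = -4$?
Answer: $- \frac{580}{3} \approx -193.33$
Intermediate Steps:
$g = 3$
$\left(\frac{44}{-18} + Q{\left(4 \right)}\right) g \left(-5\right) C{\left(-2 \right)} = \left(\frac{44}{-18} - 4\right) 3 \left(-5\right) \left(-2\right) = \left(44 \left(- \frac{1}{18}\right) - 4\right) \left(\left(-15\right) \left(-2\right)\right) = \left(- \frac{22}{9} - 4\right) 30 = \left(- \frac{58}{9}\right) 30 = - \frac{580}{3}$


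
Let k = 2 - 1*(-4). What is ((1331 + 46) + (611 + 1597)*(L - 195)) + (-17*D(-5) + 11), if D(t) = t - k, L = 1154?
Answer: 2119047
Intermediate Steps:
k = 6 (k = 2 + 4 = 6)
D(t) = -6 + t (D(t) = t - 1*6 = t - 6 = -6 + t)
((1331 + 46) + (611 + 1597)*(L - 195)) + (-17*D(-5) + 11) = ((1331 + 46) + (611 + 1597)*(1154 - 195)) + (-17*(-6 - 5) + 11) = (1377 + 2208*959) + (-17*(-11) + 11) = (1377 + 2117472) + (187 + 11) = 2118849 + 198 = 2119047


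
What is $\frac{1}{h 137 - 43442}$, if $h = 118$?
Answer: $- \frac{1}{27276} \approx -3.6662 \cdot 10^{-5}$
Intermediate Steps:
$\frac{1}{h 137 - 43442} = \frac{1}{118 \cdot 137 - 43442} = \frac{1}{16166 - 43442} = \frac{1}{-27276} = - \frac{1}{27276}$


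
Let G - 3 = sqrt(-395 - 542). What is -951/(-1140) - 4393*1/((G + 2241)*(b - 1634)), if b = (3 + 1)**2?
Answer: 1293491609749/1548312529660 - 4393*I*sqrt(937)/8149013314 ≈ 0.83542 - 1.6502e-5*I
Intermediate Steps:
b = 16 (b = 4**2 = 16)
G = 3 + I*sqrt(937) (G = 3 + sqrt(-395 - 542) = 3 + sqrt(-937) = 3 + I*sqrt(937) ≈ 3.0 + 30.61*I)
-951/(-1140) - 4393*1/((G + 2241)*(b - 1634)) = -951/(-1140) - 4393*1/((16 - 1634)*((3 + I*sqrt(937)) + 2241)) = -951*(-1/1140) - 4393*(-1/(1618*(2244 + I*sqrt(937)))) = 317/380 - 4393/(-3630792 - 1618*I*sqrt(937))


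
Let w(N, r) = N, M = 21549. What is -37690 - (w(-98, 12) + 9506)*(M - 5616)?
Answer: -149935354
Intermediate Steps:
-37690 - (w(-98, 12) + 9506)*(M - 5616) = -37690 - (-98 + 9506)*(21549 - 5616) = -37690 - 9408*15933 = -37690 - 1*149897664 = -37690 - 149897664 = -149935354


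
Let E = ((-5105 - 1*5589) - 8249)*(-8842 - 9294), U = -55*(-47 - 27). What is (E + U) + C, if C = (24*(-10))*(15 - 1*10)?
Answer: 343553118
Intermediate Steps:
U = 4070 (U = -55*(-74) = 4070)
C = -1200 (C = -240*(15 - 10) = -240*5 = -1200)
E = 343550248 (E = ((-5105 - 5589) - 8249)*(-18136) = (-10694 - 8249)*(-18136) = -18943*(-18136) = 343550248)
(E + U) + C = (343550248 + 4070) - 1200 = 343554318 - 1200 = 343553118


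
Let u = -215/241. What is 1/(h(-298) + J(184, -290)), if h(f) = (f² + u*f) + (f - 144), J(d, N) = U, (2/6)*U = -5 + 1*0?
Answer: 241/21355697 ≈ 1.1285e-5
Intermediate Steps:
u = -215/241 (u = -215*1/241 = -215/241 ≈ -0.89212)
U = -15 (U = 3*(-5 + 1*0) = 3*(-5 + 0) = 3*(-5) = -15)
J(d, N) = -15
h(f) = -144 + f² + 26*f/241 (h(f) = (f² - 215*f/241) + (f - 144) = (f² - 215*f/241) + (-144 + f) = -144 + f² + 26*f/241)
1/(h(-298) + J(184, -290)) = 1/((-144 + (-298)² + (26/241)*(-298)) - 15) = 1/((-144 + 88804 - 7748/241) - 15) = 1/(21359312/241 - 15) = 1/(21355697/241) = 241/21355697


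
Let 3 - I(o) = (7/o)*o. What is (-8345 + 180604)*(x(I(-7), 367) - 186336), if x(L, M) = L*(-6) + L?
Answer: -32094607844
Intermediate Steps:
I(o) = -4 (I(o) = 3 - 7/o*o = 3 - 1*7 = 3 - 7 = -4)
x(L, M) = -5*L (x(L, M) = -6*L + L = -5*L)
(-8345 + 180604)*(x(I(-7), 367) - 186336) = (-8345 + 180604)*(-5*(-4) - 186336) = 172259*(20 - 186336) = 172259*(-186316) = -32094607844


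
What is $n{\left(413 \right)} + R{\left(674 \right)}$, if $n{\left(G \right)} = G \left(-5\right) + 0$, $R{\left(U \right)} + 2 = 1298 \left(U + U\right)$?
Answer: $1747637$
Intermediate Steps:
$R{\left(U \right)} = -2 + 2596 U$ ($R{\left(U \right)} = -2 + 1298 \left(U + U\right) = -2 + 1298 \cdot 2 U = -2 + 2596 U$)
$n{\left(G \right)} = - 5 G$ ($n{\left(G \right)} = - 5 G + 0 = - 5 G$)
$n{\left(413 \right)} + R{\left(674 \right)} = \left(-5\right) 413 + \left(-2 + 2596 \cdot 674\right) = -2065 + \left(-2 + 1749704\right) = -2065 + 1749702 = 1747637$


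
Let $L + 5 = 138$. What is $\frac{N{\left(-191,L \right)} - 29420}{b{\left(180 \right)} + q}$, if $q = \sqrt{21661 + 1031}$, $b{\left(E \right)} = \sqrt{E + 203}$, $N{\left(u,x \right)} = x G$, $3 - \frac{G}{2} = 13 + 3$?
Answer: $- \frac{32878}{\sqrt{383} + 2 \sqrt{5673}} \approx -193.16$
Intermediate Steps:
$L = 133$ ($L = -5 + 138 = 133$)
$G = -26$ ($G = 6 - 2 \left(13 + 3\right) = 6 - 32 = -26$)
$N{\left(u,x \right)} = - 26 x$ ($N{\left(u,x \right)} = x \left(-26\right) = - 26 x$)
$b{\left(E \right)} = \sqrt{203 + E}$
$q = 2 \sqrt{5673}$ ($q = \sqrt{22692} = 2 \sqrt{5673} \approx 150.64$)
$\frac{N{\left(-191,L \right)} - 29420}{b{\left(180 \right)} + q} = \frac{\left(-26\right) 133 - 29420}{\sqrt{203 + 180} + 2 \sqrt{5673}} = \frac{-3458 - 29420}{\sqrt{383} + 2 \sqrt{5673}} = - \frac{32878}{\sqrt{383} + 2 \sqrt{5673}}$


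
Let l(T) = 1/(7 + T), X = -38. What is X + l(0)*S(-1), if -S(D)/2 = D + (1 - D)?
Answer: -268/7 ≈ -38.286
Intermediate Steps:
S(D) = -2 (S(D) = -2*(D + (1 - D)) = -2*1 = -2)
X + l(0)*S(-1) = -38 - 2/(7 + 0) = -38 - 2/7 = -268/7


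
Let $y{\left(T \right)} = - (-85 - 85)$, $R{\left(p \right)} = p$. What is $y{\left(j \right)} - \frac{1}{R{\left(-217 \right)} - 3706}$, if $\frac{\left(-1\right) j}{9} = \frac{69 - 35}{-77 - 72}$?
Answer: $\frac{666911}{3923} \approx 170.0$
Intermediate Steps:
$j = \frac{306}{149}$ ($j = - 9 \frac{69 - 35}{-77 - 72} = - 9 \frac{34}{-149} = - 9 \cdot 34 \left(- \frac{1}{149}\right) = \left(-9\right) \left(- \frac{34}{149}\right) = \frac{306}{149} \approx 2.0537$)
$y{\left(T \right)} = 170$ ($y{\left(T \right)} = - (-85 - 85) = \left(-1\right) \left(-170\right) = 170$)
$y{\left(j \right)} - \frac{1}{R{\left(-217 \right)} - 3706} = 170 - \frac{1}{-217 - 3706} = 170 - \frac{1}{-3923} = 170 - - \frac{1}{3923} = 170 + \frac{1}{3923} = \frac{666911}{3923}$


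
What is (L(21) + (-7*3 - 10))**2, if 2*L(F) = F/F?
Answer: 3721/4 ≈ 930.25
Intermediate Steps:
L(F) = 1/2 (L(F) = (F/F)/2 = (1/2)*1 = 1/2)
(L(21) + (-7*3 - 10))**2 = (1/2 + (-7*3 - 10))**2 = (1/2 + (-21 - 10))**2 = (1/2 - 31)**2 = (-61/2)**2 = 3721/4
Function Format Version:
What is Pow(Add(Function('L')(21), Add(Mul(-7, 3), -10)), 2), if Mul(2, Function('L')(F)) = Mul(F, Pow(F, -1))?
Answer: Rational(3721, 4) ≈ 930.25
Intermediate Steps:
Function('L')(F) = Rational(1, 2) (Function('L')(F) = Mul(Rational(1, 2), Mul(F, Pow(F, -1))) = Mul(Rational(1, 2), 1) = Rational(1, 2))
Pow(Add(Function('L')(21), Add(Mul(-7, 3), -10)), 2) = Pow(Add(Rational(1, 2), Add(Mul(-7, 3), -10)), 2) = Pow(Add(Rational(1, 2), Add(-21, -10)), 2) = Pow(Add(Rational(1, 2), -31), 2) = Pow(Rational(-61, 2), 2) = Rational(3721, 4)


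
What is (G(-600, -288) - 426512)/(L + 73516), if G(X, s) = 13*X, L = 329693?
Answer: -434312/403209 ≈ -1.0771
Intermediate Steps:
(G(-600, -288) - 426512)/(L + 73516) = (13*(-600) - 426512)/(329693 + 73516) = (-7800 - 426512)/403209 = -434312*1/403209 = -434312/403209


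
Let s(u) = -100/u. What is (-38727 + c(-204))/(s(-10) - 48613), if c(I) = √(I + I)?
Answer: 12909/16201 - 2*I*√102/48603 ≈ 0.7968 - 0.00041559*I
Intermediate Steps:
c(I) = √2*√I (c(I) = √(2*I) = √2*√I)
(-38727 + c(-204))/(s(-10) - 48613) = (-38727 + √2*√(-204))/(-100/(-10) - 48613) = (-38727 + √2*(2*I*√51))/(-100*(-⅒) - 48613) = (-38727 + 2*I*√102)/(10 - 48613) = (-38727 + 2*I*√102)/(-48603) = (-38727 + 2*I*√102)*(-1/48603) = 12909/16201 - 2*I*√102/48603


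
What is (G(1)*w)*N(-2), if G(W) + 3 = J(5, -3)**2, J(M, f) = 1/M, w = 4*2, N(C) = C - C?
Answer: 0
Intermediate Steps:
N(C) = 0
w = 8
G(W) = -74/25 (G(W) = -3 + (1/5)**2 = -3 + 1/25 = -74/25)
(G(1)*w)*N(-2) = -74/25*8*0 = -592/25*0 = 0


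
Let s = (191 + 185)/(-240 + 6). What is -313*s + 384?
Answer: 103772/117 ≈ 886.94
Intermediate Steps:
s = -188/117 (s = 376/(-234) = 376*(-1/234) = -188/117 ≈ -1.6068)
-313*s + 384 = -313*(-188/117) + 384 = 58844/117 + 384 = 103772/117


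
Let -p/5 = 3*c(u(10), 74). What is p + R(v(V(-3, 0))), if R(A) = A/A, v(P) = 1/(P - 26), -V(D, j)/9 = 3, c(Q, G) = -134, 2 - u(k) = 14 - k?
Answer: 2011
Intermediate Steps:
u(k) = -12 + k (u(k) = 2 - (14 - k) = 2 + (-14 + k) = -12 + k)
V(D, j) = -27 (V(D, j) = -9*3 = -27)
p = 2010 (p = -15*(-134) = -5*(-402) = 2010)
v(P) = 1/(-26 + P)
R(A) = 1
p + R(v(V(-3, 0))) = 2010 + 1 = 2011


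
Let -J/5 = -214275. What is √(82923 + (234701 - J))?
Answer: I*√753751 ≈ 868.19*I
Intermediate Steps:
J = 1071375 (J = -5*(-214275) = 1071375)
√(82923 + (234701 - J)) = √(82923 + (234701 - 1*1071375)) = √(82923 + (234701 - 1071375)) = √(82923 - 836674) = √(-753751) = I*√753751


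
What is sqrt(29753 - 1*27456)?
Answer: sqrt(2297) ≈ 47.927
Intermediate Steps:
sqrt(29753 - 1*27456) = sqrt(29753 - 27456) = sqrt(2297)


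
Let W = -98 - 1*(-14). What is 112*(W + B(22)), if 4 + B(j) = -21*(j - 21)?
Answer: -12208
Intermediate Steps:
B(j) = 437 - 21*j (B(j) = -4 - 21*(j - 21) = -4 - 21*(-21 + j) = -4 + (441 - 21*j) = 437 - 21*j)
W = -84 (W = -98 + 14 = -84)
112*(W + B(22)) = 112*(-84 + (437 - 21*22)) = 112*(-84 + (437 - 462)) = 112*(-84 - 25) = 112*(-109) = -12208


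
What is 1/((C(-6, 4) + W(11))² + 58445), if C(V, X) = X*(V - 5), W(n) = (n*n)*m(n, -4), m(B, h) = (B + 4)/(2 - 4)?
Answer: 4/3855189 ≈ 1.0376e-6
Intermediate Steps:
m(B, h) = -2 - B/2 (m(B, h) = (4 + B)/(-2) = (4 + B)*(-½) = -2 - B/2)
W(n) = n²*(-2 - n/2) (W(n) = (n*n)*(-2 - n/2) = n²*(-2 - n/2))
C(V, X) = X*(-5 + V)
1/((C(-6, 4) + W(11))² + 58445) = 1/((4*(-5 - 6) + (½)*11²*(-4 - 1*11))² + 58445) = 1/((4*(-11) + (½)*121*(-4 - 11))² + 58445) = 1/((-44 + (½)*121*(-15))² + 58445) = 1/((-44 - 1815/2)² + 58445) = 1/((-1903/2)² + 58445) = 1/(3621409/4 + 58445) = 1/(3855189/4) = 4/3855189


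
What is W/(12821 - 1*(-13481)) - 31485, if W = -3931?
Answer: -828122401/26302 ≈ -31485.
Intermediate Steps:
W/(12821 - 1*(-13481)) - 31485 = -3931/(12821 - 1*(-13481)) - 31485 = -3931/(12821 + 13481) - 31485 = -3931/26302 - 31485 = -828122401/26302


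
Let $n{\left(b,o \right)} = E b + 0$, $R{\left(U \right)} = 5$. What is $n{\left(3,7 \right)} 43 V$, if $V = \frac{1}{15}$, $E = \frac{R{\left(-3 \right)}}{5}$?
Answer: $\frac{43}{5} \approx 8.6$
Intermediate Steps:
$E = 1$ ($E = \frac{1}{5} \cdot 5 = 1$)
$V = \frac{1}{15} \approx 0.066667$
$n{\left(b,o \right)} = b$ ($n{\left(b,o \right)} = 1 b + 0 = b + 0 = b$)
$n{\left(3,7 \right)} 43 V = 3 \cdot 43 \cdot \frac{1}{15} = 129 \cdot \frac{1}{15} = \frac{43}{5}$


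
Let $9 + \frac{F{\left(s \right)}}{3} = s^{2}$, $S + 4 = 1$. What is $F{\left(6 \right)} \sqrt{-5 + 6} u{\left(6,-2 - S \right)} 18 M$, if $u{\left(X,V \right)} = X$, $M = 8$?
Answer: $69984$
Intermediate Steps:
$S = -3$ ($S = -4 + 1 = -3$)
$F{\left(s \right)} = -27 + 3 s^{2}$
$F{\left(6 \right)} \sqrt{-5 + 6} u{\left(6,-2 - S \right)} 18 M = \left(-27 + 3 \cdot 6^{2}\right) \sqrt{-5 + 6} \cdot 6 \cdot 18 \cdot 8 = \left(-27 + 3 \cdot 36\right) \sqrt{1} \cdot 6 \cdot 18 \cdot 8 = \left(-27 + 108\right) 1 \cdot 6 \cdot 18 \cdot 8 = 81 \cdot 1 \cdot 6 \cdot 18 \cdot 8 = 81 \cdot 6 \cdot 18 \cdot 8 = 486 \cdot 18 \cdot 8 = 8748 \cdot 8 = 69984$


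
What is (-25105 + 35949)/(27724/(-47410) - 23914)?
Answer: -64264255/141723808 ≈ -0.45345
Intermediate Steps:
(-25105 + 35949)/(27724/(-47410) - 23914) = 10844/(27724*(-1/47410) - 23914) = 10844/(-13862/23705 - 23914) = 10844/(-566895232/23705) = 10844*(-23705/566895232) = -64264255/141723808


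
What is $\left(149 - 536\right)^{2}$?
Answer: $149769$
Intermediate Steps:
$\left(149 - 536\right)^{2} = \left(-387\right)^{2} = 149769$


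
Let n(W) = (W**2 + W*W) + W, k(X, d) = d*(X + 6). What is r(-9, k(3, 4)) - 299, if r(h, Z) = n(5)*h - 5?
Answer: -799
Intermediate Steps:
k(X, d) = d*(6 + X)
n(W) = W + 2*W**2 (n(W) = (W**2 + W**2) + W = 2*W**2 + W = W + 2*W**2)
r(h, Z) = -5 + 55*h (r(h, Z) = (5*(1 + 2*5))*h - 5 = (5*(1 + 10))*h - 5 = (5*11)*h - 5 = 55*h - 5 = -5 + 55*h)
r(-9, k(3, 4)) - 299 = (-5 + 55*(-9)) - 299 = (-5 - 495) - 299 = -500 - 299 = -799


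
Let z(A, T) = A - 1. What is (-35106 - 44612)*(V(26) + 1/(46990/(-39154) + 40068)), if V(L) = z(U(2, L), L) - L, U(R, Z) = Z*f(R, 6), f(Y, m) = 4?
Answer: -4814797849791212/784387741 ≈ -6.1383e+6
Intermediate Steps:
U(R, Z) = 4*Z (U(R, Z) = Z*4 = 4*Z)
z(A, T) = -1 + A
V(L) = -1 + 3*L (V(L) = (-1 + 4*L) - L = -1 + 3*L)
(-35106 - 44612)*(V(26) + 1/(46990/(-39154) + 40068)) = (-35106 - 44612)*((-1 + 3*26) + 1/(46990/(-39154) + 40068)) = -79718*((-1 + 78) + 1/(46990*(-1/39154) + 40068)) = -79718*(77 + 1/(-23495/19577 + 40068)) = -79718*(77 + 1/(784387741/19577)) = -79718*(77 + 19577/784387741) = -79718*60397875634/784387741 = -4814797849791212/784387741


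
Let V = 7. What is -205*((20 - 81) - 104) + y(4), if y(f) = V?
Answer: 33832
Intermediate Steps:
y(f) = 7
-205*((20 - 81) - 104) + y(4) = -205*((20 - 81) - 104) + 7 = -205*(-61 - 104) + 7 = -205*(-165) + 7 = 33825 + 7 = 33832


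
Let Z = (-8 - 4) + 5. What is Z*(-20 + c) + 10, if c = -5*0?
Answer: 150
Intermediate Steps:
c = 0
Z = -7 (Z = -12 + 5 = -7)
Z*(-20 + c) + 10 = -7*(-20 + 0) + 10 = -7*(-20) + 10 = 140 + 10 = 150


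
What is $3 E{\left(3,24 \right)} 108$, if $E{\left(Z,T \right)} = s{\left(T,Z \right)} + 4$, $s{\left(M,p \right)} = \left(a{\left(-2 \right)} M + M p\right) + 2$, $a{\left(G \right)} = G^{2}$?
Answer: $56376$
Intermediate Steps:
$s{\left(M,p \right)} = 2 + 4 M + M p$ ($s{\left(M,p \right)} = \left(\left(-2\right)^{2} M + M p\right) + 2 = \left(4 M + M p\right) + 2 = 2 + 4 M + M p$)
$E{\left(Z,T \right)} = 6 + 4 T + T Z$ ($E{\left(Z,T \right)} = \left(2 + 4 T + T Z\right) + 4 = 6 + 4 T + T Z$)
$3 E{\left(3,24 \right)} 108 = 3 \left(6 + 4 \cdot 24 + 24 \cdot 3\right) 108 = 3 \left(6 + 96 + 72\right) 108 = 3 \cdot 174 \cdot 108 = 522 \cdot 108 = 56376$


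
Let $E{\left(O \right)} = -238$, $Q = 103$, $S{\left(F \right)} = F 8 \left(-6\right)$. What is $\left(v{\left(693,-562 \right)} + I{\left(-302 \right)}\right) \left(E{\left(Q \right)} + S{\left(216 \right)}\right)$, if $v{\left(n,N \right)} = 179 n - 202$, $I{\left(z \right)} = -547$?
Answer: $-1307698588$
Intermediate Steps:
$S{\left(F \right)} = - 48 F$ ($S{\left(F \right)} = 8 F \left(-6\right) = - 48 F$)
$v{\left(n,N \right)} = -202 + 179 n$
$\left(v{\left(693,-562 \right)} + I{\left(-302 \right)}\right) \left(E{\left(Q \right)} + S{\left(216 \right)}\right) = \left(\left(-202 + 179 \cdot 693\right) - 547\right) \left(-238 - 10368\right) = \left(\left(-202 + 124047\right) - 547\right) \left(-238 - 10368\right) = \left(123845 - 547\right) \left(-10606\right) = 123298 \left(-10606\right) = -1307698588$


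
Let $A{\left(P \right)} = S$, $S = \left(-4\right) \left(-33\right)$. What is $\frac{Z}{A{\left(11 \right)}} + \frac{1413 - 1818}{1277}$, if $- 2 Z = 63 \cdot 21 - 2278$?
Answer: $\frac{1112615}{337128} \approx 3.3003$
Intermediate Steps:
$S = 132$
$A{\left(P \right)} = 132$
$Z = \frac{955}{2}$ ($Z = - \frac{63 \cdot 21 - 2278}{2} = - \frac{1323 - 2278}{2} = \left(- \frac{1}{2}\right) \left(-955\right) = \frac{955}{2} \approx 477.5$)
$\frac{Z}{A{\left(11 \right)}} + \frac{1413 - 1818}{1277} = \frac{955}{2 \cdot 132} + \frac{1413 - 1818}{1277} = \frac{955}{2} \cdot \frac{1}{132} + \left(1413 - 1818\right) \frac{1}{1277} = \frac{955}{264} - \frac{405}{1277} = \frac{1112615}{337128}$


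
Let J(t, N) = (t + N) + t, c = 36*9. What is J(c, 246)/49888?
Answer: 447/24944 ≈ 0.017920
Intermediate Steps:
c = 324
J(t, N) = N + 2*t (J(t, N) = (N + t) + t = N + 2*t)
J(c, 246)/49888 = (246 + 2*324)/49888 = (246 + 648)*(1/49888) = 894*(1/49888) = 447/24944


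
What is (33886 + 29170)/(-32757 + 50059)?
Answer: 31528/8651 ≈ 3.6444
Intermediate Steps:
(33886 + 29170)/(-32757 + 50059) = 63056/17302 = 63056*(1/17302) = 31528/8651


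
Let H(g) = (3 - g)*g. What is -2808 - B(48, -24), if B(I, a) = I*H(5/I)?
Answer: -135479/48 ≈ -2822.5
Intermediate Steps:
H(g) = g*(3 - g)
B(I, a) = 15 - 25/I (B(I, a) = I*((5/I)*(3 - 5/I)) = I*(5*(3 - 5/I)/I) = 15 - 25/I)
-2808 - B(48, -24) = -2808 - (15 - 25/48) = -2808 - 1*695/48 = -2808 - 695/48 = -135479/48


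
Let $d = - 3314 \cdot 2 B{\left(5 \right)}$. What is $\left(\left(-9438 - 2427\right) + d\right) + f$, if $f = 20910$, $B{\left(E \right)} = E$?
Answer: $-24095$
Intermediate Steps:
$d = -33140$ ($d = - 3314 \cdot 2 \cdot 5 = \left(-3314\right) 10 = -33140$)
$\left(\left(-9438 - 2427\right) + d\right) + f = \left(\left(-9438 - 2427\right) - 33140\right) + 20910 = \left(-11865 - 33140\right) + 20910 = -45005 + 20910 = -24095$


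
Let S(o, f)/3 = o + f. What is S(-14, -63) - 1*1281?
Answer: -1512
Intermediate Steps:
S(o, f) = 3*f + 3*o (S(o, f) = 3*(o + f) = 3*(f + o) = 3*f + 3*o)
S(-14, -63) - 1*1281 = (3*(-63) + 3*(-14)) - 1*1281 = (-189 - 42) - 1281 = -231 - 1281 = -1512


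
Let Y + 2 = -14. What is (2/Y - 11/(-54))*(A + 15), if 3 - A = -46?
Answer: 136/27 ≈ 5.0370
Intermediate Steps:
A = 49 (A = 3 - 1*(-46) = 3 + 46 = 49)
Y = -16 (Y = -2 - 14 = -16)
(2/Y - 11/(-54))*(A + 15) = (2/(-16) - 11/(-54))*(49 + 15) = (2*(-1/16) - 11*(-1/54))*64 = (-⅛ + 11/54)*64 = (17/216)*64 = 136/27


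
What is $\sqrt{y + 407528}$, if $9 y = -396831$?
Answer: $\frac{\sqrt{3270921}}{3} \approx 602.86$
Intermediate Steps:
$y = - \frac{132277}{3}$ ($y = \frac{1}{9} \left(-396831\right) = - \frac{132277}{3} \approx -44092.0$)
$\sqrt{y + 407528} = \sqrt{- \frac{132277}{3} + 407528} = \sqrt{\frac{1090307}{3}} = \frac{\sqrt{3270921}}{3}$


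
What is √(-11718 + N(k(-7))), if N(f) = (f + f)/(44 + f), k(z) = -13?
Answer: 2*I*√2815451/31 ≈ 108.25*I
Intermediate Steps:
N(f) = 2*f/(44 + f) (N(f) = (2*f)/(44 + f) = 2*f/(44 + f))
√(-11718 + N(k(-7))) = √(-11718 + 2*(-13)/(44 - 13)) = √(-11718 + 2*(-13)/31) = √(-11718 + 2*(-13)*(1/31)) = √(-11718 - 26/31) = √(-363284/31) = 2*I*√2815451/31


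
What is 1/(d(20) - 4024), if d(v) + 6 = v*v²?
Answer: 1/3970 ≈ 0.00025189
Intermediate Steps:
d(v) = -6 + v³ (d(v) = -6 + v*v² = -6 + v³)
1/(d(20) - 4024) = 1/((-6 + 20³) - 4024) = 1/((-6 + 8000) - 4024) = 1/(7994 - 4024) = 1/3970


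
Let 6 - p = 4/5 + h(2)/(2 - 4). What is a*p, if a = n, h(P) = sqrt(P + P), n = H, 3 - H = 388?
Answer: -2387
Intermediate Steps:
H = -385 (H = 3 - 1*388 = 3 - 388 = -385)
n = -385
h(P) = sqrt(2)*sqrt(P) (h(P) = sqrt(2*P) = sqrt(2)*sqrt(P))
a = -385
p = 31/5 (p = 6 - (4/5 + (sqrt(2)*sqrt(2))/(2 - 4)) = 6 - (4*(1/5) + 2/(-2)) = 6 - (4/5 + 2*(-1/2)) = 6 - (4/5 - 1) = 6 - 1*(-1/5) = 6 + 1/5 = 31/5 ≈ 6.2000)
a*p = -385*31/5 = -2387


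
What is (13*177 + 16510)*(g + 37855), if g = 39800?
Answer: 1460768205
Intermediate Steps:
(13*177 + 16510)*(g + 37855) = (13*177 + 16510)*(39800 + 37855) = (2301 + 16510)*77655 = 18811*77655 = 1460768205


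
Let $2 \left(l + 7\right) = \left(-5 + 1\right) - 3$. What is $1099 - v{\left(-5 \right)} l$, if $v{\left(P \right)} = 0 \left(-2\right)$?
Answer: $1099$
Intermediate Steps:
$v{\left(P \right)} = 0$
$l = - \frac{21}{2}$ ($l = -7 + \frac{\left(-5 + 1\right) - 3}{2} = -7 + \frac{-4 - 3}{2} = -7 + \frac{1}{2} \left(-7\right) = -7 - \frac{7}{2} = - \frac{21}{2} \approx -10.5$)
$1099 - v{\left(-5 \right)} l = 1099 - 0 \left(- \frac{21}{2}\right) = 1099 - 0 = 1099 + 0 = 1099$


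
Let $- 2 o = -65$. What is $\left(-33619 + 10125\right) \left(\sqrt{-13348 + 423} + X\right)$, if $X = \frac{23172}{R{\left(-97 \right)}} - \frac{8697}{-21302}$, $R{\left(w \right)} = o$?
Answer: $- \frac{11603512662171}{692315} - 117470 i \sqrt{517} \approx -1.676 \cdot 10^{7} - 2.671 \cdot 10^{6} i$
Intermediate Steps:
$o = \frac{65}{2}$ ($o = \left(- \frac{1}{2}\right) \left(-65\right) = \frac{65}{2} \approx 32.5$)
$R{\left(w \right)} = \frac{65}{2}$
$X = \frac{987785193}{1384630}$ ($X = \frac{23172}{\frac{65}{2}} - \frac{8697}{-21302} = 23172 \cdot \frac{2}{65} - - \frac{8697}{21302} = \frac{46344}{65} + \frac{8697}{21302} = \frac{987785193}{1384630} \approx 713.39$)
$\left(-33619 + 10125\right) \left(\sqrt{-13348 + 423} + X\right) = \left(-33619 + 10125\right) \left(\sqrt{-13348 + 423} + \frac{987785193}{1384630}\right) = - 23494 \left(\sqrt{-12925} + \frac{987785193}{1384630}\right) = - 23494 \left(5 i \sqrt{517} + \frac{987785193}{1384630}\right) = - 23494 \left(\frac{987785193}{1384630} + 5 i \sqrt{517}\right) = - \frac{11603512662171}{692315} - 117470 i \sqrt{517}$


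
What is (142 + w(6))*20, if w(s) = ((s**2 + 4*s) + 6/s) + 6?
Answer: 4180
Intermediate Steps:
w(s) = 6 + s**2 + 4*s + 6/s (w(s) = (s**2 + 4*s + 6/s) + 6 = 6 + s**2 + 4*s + 6/s)
(142 + w(6))*20 = (142 + (6 + 6**2 + 4*6 + 6/6))*20 = (142 + (6 + 36 + 24 + 6*(1/6)))*20 = (142 + (6 + 36 + 24 + 1))*20 = (142 + 67)*20 = 209*20 = 4180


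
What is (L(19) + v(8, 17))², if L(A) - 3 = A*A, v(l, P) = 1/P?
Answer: 38303721/289 ≈ 1.3254e+5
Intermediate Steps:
L(A) = 3 + A² (L(A) = 3 + A*A = 3 + A²)
(L(19) + v(8, 17))² = ((3 + 19²) + 1/17)² = ((3 + 361) + 1/17)² = (364 + 1/17)² = (6189/17)² = 38303721/289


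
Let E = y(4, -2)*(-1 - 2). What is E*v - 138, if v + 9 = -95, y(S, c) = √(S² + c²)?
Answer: -138 + 624*√5 ≈ 1257.3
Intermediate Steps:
v = -104 (v = -9 - 95 = -104)
E = -6*√5 (E = √(4² + (-2)²)*(-1 - 2) = √(16 + 4)*(-3) = √20*(-3) = (2*√5)*(-3) = -6*√5 ≈ -13.416)
E*v - 138 = -6*√5*(-104) - 138 = 624*√5 - 138 = -138 + 624*√5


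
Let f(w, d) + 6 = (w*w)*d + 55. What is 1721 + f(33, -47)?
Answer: -49413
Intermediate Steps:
f(w, d) = 49 + d*w² (f(w, d) = -6 + ((w*w)*d + 55) = -6 + (w²*d + 55) = -6 + (d*w² + 55) = -6 + (55 + d*w²) = 49 + d*w²)
1721 + f(33, -47) = 1721 + (49 - 47*33²) = 1721 + (49 - 47*1089) = 1721 + (49 - 51183) = 1721 - 51134 = -49413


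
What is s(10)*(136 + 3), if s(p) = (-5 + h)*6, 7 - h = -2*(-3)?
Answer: -3336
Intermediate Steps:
h = 1 (h = 7 - (-2)*(-3) = 7 - 1*6 = 7 - 6 = 1)
s(p) = -24 (s(p) = (-5 + 1)*6 = -4*6 = -24)
s(10)*(136 + 3) = -24*(136 + 3) = -24*139 = -3336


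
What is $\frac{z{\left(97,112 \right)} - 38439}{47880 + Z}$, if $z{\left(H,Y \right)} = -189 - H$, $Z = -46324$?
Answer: $- \frac{38725}{1556} \approx -24.888$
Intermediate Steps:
$\frac{z{\left(97,112 \right)} - 38439}{47880 + Z} = \frac{\left(-189 - 97\right) - 38439}{47880 - 46324} = \frac{\left(-189 - 97\right) - 38439}{1556} = \left(-286 - 38439\right) \frac{1}{1556} = \left(-38725\right) \frac{1}{1556} = - \frac{38725}{1556}$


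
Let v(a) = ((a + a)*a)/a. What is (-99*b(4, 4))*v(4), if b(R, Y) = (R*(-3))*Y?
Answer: 38016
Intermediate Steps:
b(R, Y) = -3*R*Y (b(R, Y) = (-3*R)*Y = -3*R*Y)
v(a) = 2*a (v(a) = ((2*a)*a)/a = (2*a²)/a = 2*a)
(-99*b(4, 4))*v(4) = (-(-297)*4*4)*(2*4) = -99*(-48)*8 = 4752*8 = 38016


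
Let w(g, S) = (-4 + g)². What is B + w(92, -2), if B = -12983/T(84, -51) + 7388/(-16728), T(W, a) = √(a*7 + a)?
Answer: 32383561/4182 + 12983*I*√102/204 ≈ 7743.6 + 642.75*I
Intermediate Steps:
T(W, a) = 2*√2*√a (T(W, a) = √(7*a + a) = √(8*a) = 2*√2*√a)
B = -1847/4182 + 12983*I*√102/204 (B = -12983*(-I*√102/204) + 7388/(-16728) = -12983*(-I*√102/204) + 7388*(-1/16728) = -12983*(-I*√102/204) - 1847/4182 = -(-12983)*I*√102/204 - 1847/4182 = 12983*I*√102/204 - 1847/4182 = -1847/4182 + 12983*I*√102/204 ≈ -0.44165 + 642.75*I)
B + w(92, -2) = (-1847/4182 + 12983*I*√102/204) + (-4 + 92)² = (-1847/4182 + 12983*I*√102/204) + 88² = (-1847/4182 + 12983*I*√102/204) + 7744 = 32383561/4182 + 12983*I*√102/204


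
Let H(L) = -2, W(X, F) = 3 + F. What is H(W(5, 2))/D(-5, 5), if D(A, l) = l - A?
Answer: -⅕ ≈ -0.20000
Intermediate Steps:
H(W(5, 2))/D(-5, 5) = -2/(5 - 1*(-5)) = -2/(5 + 5) = -2/10 = (⅒)*(-2) = -⅕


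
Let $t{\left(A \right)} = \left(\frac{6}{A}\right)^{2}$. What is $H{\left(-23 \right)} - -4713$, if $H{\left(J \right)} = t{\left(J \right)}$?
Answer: $\frac{2493213}{529} \approx 4713.1$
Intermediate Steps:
$t{\left(A \right)} = \frac{36}{A^{2}}$
$H{\left(J \right)} = \frac{36}{J^{2}}$
$H{\left(-23 \right)} - -4713 = \frac{36}{529} - -4713 = 36 \cdot \frac{1}{529} + 4713 = \frac{36}{529} + 4713 = \frac{2493213}{529}$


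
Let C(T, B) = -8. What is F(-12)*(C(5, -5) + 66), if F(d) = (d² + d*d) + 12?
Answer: 17400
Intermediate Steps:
F(d) = 12 + 2*d² (F(d) = (d² + d²) + 12 = 2*d² + 12 = 12 + 2*d²)
F(-12)*(C(5, -5) + 66) = (12 + 2*(-12)²)*(-8 + 66) = (12 + 2*144)*58 = (12 + 288)*58 = 300*58 = 17400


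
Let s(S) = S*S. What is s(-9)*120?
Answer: 9720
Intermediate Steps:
s(S) = S²
s(-9)*120 = (-9)²*120 = 81*120 = 9720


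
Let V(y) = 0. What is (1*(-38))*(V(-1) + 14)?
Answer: -532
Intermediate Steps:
(1*(-38))*(V(-1) + 14) = (1*(-38))*(0 + 14) = -38*14 = -532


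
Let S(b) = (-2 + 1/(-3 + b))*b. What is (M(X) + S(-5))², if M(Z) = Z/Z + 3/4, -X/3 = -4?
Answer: 9801/64 ≈ 153.14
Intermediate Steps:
X = 12 (X = -3*(-4) = 12)
S(b) = b*(-2 + 1/(-3 + b))
M(Z) = 7/4 (M(Z) = 1 + 3*(¼) = 1 + ¾ = 7/4)
(M(X) + S(-5))² = (7/4 - 5*(7 - 2*(-5))/(-3 - 5))² = (7/4 - 5*(7 + 10)/(-8))² = (7/4 - 5*(-⅛)*17)² = (7/4 + 85/8)² = (99/8)² = 9801/64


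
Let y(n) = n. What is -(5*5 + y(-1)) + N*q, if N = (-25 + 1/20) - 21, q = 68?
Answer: -15743/5 ≈ -3148.6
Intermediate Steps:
N = -919/20 (N = (-25 + 1/20) - 21 = -499/20 - 21 = -919/20 ≈ -45.950)
-(5*5 + y(-1)) + N*q = -(5*5 - 1) - 919/20*68 = -(25 - 1) - 15623/5 = -1*24 - 15623/5 = -24 - 15623/5 = -15743/5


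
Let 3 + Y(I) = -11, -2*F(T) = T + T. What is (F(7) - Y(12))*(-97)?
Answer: -679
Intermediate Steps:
F(T) = -T (F(T) = -(T + T)/2 = -T)
Y(I) = -14 (Y(I) = -3 - 11 = -14)
(F(7) - Y(12))*(-97) = (-1*7 - 1*(-14))*(-97) = (-7 + 14)*(-97) = 7*(-97) = -679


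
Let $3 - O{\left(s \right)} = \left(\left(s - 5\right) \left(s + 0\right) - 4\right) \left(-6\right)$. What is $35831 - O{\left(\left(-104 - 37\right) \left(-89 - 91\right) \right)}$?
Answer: $-3864069148$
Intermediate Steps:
$O{\left(s \right)} = -21 + 6 s \left(-5 + s\right)$ ($O{\left(s \right)} = 3 - \left(\left(s - 5\right) \left(s + 0\right) - 4\right) \left(-6\right) = 3 - \left(\left(-5 + s\right) s - 4\right) \left(-6\right) = 3 - \left(s \left(-5 + s\right) - 4\right) \left(-6\right) = 3 - \left(-4 + s \left(-5 + s\right)\right) \left(-6\right) = 3 - \left(24 - 6 s \left(-5 + s\right)\right) = 3 + \left(-24 + 6 s \left(-5 + s\right)\right) = -21 + 6 s \left(-5 + s\right)$)
$35831 - O{\left(\left(-104 - 37\right) \left(-89 - 91\right) \right)} = 35831 - \left(-21 - 30 \left(-104 - 37\right) \left(-89 - 91\right) + 6 \left(\left(-104 - 37\right) \left(-89 - 91\right)\right)^{2}\right) = 35831 - \left(-21 - 30 \left(\left(-141\right) \left(-180\right)\right) + 6 \left(\left(-141\right) \left(-180\right)\right)^{2}\right) = 35831 - \left(-21 - 761400 + 6 \cdot 25380^{2}\right) = 35831 - \left(-21 - 761400 + 6 \cdot 644144400\right) = 35831 - \left(-21 - 761400 + 3864866400\right) = 35831 - 3864104979 = -3864069148$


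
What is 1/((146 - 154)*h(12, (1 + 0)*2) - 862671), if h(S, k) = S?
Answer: -1/862767 ≈ -1.1591e-6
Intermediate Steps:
1/((146 - 154)*h(12, (1 + 0)*2) - 862671) = 1/((146 - 154)*12 - 862671) = 1/(-8*12 - 862671) = 1/(-96 - 862671) = 1/(-862767) = -1/862767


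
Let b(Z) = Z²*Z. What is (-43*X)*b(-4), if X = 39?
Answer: 107328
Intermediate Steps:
b(Z) = Z³
(-43*X)*b(-4) = -43*39*(-4)³ = -1677*(-64) = 107328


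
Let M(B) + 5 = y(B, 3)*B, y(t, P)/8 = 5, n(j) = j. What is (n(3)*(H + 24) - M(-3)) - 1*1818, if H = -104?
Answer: -1933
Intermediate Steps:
y(t, P) = 40 (y(t, P) = 8*5 = 40)
M(B) = -5 + 40*B
(n(3)*(H + 24) - M(-3)) - 1*1818 = (3*(-104 + 24) - (-5 + 40*(-3))) - 1*1818 = (3*(-80) - (-5 - 120)) - 1818 = (-240 - 1*(-125)) - 1818 = (-240 + 125) - 1818 = -115 - 1818 = -1933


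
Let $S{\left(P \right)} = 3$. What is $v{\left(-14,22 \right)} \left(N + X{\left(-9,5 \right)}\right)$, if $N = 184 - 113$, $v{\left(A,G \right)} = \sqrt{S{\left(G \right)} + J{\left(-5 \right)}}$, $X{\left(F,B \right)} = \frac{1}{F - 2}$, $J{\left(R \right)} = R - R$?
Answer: $\frac{780 \sqrt{3}}{11} \approx 122.82$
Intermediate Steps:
$J{\left(R \right)} = 0$
$X{\left(F,B \right)} = \frac{1}{-2 + F}$
$v{\left(A,G \right)} = \sqrt{3}$ ($v{\left(A,G \right)} = \sqrt{3 + 0} = \sqrt{3}$)
$N = 71$ ($N = 184 - 113 = 71$)
$v{\left(-14,22 \right)} \left(N + X{\left(-9,5 \right)}\right) = \sqrt{3} \left(71 + \frac{1}{-2 - 9}\right) = \sqrt{3} \left(71 + \frac{1}{-11}\right) = \sqrt{3} \left(71 - \frac{1}{11}\right) = \sqrt{3} \cdot \frac{780}{11} = \frac{780 \sqrt{3}}{11}$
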